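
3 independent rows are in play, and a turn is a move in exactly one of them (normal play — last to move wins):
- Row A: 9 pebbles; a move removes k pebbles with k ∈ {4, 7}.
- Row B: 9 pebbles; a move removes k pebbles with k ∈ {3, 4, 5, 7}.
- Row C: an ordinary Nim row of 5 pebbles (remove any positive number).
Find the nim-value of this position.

4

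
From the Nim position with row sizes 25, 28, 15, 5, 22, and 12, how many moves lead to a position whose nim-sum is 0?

Bitwise XOR of the heap sizes:
  11001  (25)
  11100  (28)
  01111  (15)
  00101  (5)
  10110  (22)
  01100  (12)
  -----
  10101  (21)
The overall nim-sum is X = 21. A row of size p has a winning move iff p XOR X < p (reduce it to p XOR X).
  25: 25 XOR 21 = 12 < 25 — winning move (to 12).
  28: 28 XOR 21 = 9 < 28 — winning move (to 9).
  15: 15 XOR 21 = 26 ≥ 15 — no move.
  5: 5 XOR 21 = 16 ≥ 5 — no move.
  22: 22 XOR 21 = 3 < 22 — winning move (to 3).
  12: 12 XOR 21 = 25 ≥ 12 — no move.
That gives 3 winning moves.

3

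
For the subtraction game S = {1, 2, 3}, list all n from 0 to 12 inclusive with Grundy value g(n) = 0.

0, 4, 8, 12

Build the Grundy sequence with g(k) = mex{g(k−s) : s ∈ {1, 2, 3}, s ≤ k}:
k:     0  1  2  3  4  5  6  7  8  9 10 11 12
g(k):  0  1  2  3  0  1  2  3  0  1  2  3  0
The P-positions (g = 0) in 0..12 are 0, 4, 8, 12.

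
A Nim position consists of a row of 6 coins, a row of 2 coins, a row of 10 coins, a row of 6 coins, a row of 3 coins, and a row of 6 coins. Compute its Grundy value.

13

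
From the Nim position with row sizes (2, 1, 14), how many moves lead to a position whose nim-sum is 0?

Bitwise XOR of the heap sizes:
  0010  (2)
  0001  (1)
  1110  (14)
  ----
  1101  (13)
The overall nim-sum is X = 13. A row of size p has a winning move iff p XOR X < p (reduce it to p XOR X).
  2: 2 XOR 13 = 15 ≥ 2 — no move.
  1: 1 XOR 13 = 12 ≥ 1 — no move.
  14: 14 XOR 13 = 3 < 14 — winning move (to 3).
That gives 1 winning move.

1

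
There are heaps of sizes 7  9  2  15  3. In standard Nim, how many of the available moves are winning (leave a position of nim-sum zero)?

Write each in binary and XOR column by column:
  0111  (7)
  1001  (9)
  0010  (2)
  1111  (15)
  0011  (3)
  ----
  0000  (0)
The nim-sum is already 0, so every move leaves a nonzero nim-sum — there are no winning moves.

0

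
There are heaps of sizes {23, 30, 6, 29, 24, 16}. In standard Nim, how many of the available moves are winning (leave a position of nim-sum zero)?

Nim-sum: 23 ⊕ 30 ⊕ 6 ⊕ 29 ⊕ 24 ⊕ 16 = 26.
The overall nim-sum is X = 26. A heap of size p has a winning move iff p XOR X < p (reduce it to p XOR X).
  23: 23 XOR 26 = 13 < 23 — winning move (to 13).
  30: 30 XOR 26 = 4 < 30 — winning move (to 4).
  6: 6 XOR 26 = 28 ≥ 6 — no move.
  29: 29 XOR 26 = 7 < 29 — winning move (to 7).
  24: 24 XOR 26 = 2 < 24 — winning move (to 2).
  16: 16 XOR 26 = 10 < 16 — winning move (to 10).
That gives 5 winning moves.

5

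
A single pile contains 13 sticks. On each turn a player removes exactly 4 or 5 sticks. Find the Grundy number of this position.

Build the Grundy sequence with g(k) = mex{g(k−s) : s ∈ {4, 5}, s ≤ k}:
k:     0  1  2  3  4  5  6  7  8  9 10 11 12 13
g(k):  0  0  0  0  1  1  1  1  2  0  0  0  0  1
So g(13) = 1.

1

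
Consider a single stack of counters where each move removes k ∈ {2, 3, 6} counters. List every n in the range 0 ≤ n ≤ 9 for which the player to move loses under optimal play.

0, 1, 5, 9

Grundy values for subtraction set {2, 3, 6}:
k:     0  1  2  3  4  5  6  7  8  9
g(k):  0  0  1  1  2  0  3  1  2  0
The P-positions (g = 0) in 0..9 are 0, 1, 5, 9.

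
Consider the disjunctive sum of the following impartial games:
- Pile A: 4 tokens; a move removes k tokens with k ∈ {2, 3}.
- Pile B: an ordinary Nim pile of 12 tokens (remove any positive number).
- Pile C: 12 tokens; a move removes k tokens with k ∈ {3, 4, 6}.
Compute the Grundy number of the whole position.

15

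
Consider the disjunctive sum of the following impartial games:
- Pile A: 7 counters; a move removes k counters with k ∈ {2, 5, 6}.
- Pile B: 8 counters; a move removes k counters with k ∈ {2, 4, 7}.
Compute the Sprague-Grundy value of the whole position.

2

Grundy values for pile A (subtraction set {2, 5, 6}):
g(0) = mex{} = 0
g(1) = mex{} = 0
g(2) = mex{0} = 1
g(3) = mex{0} = 1
g(4) = mex{1} = 0
g(5) = mex{0,1} = 2
g(6) = mex{0} = 1
g(7) = mex{0,1,2} = 3
So g(7) = 3.
For pile B, compute g(0), g(1), … with moves {2, 4, 7}:
g(0) = mex{} = 0
g(1) = mex{} = 0
g(2) = mex{0} = 1
g(3) = mex{0} = 1
g(4) = mex{0,1} = 2
g(5) = mex{0,1} = 2
g(6) = mex{1,2} = 0
g(7) = mex{0,1,2} = 3
g(8) = mex{0,2} = 1
So g(8) = 1.
By the Sprague-Grundy theorem, the Grundy value of a sum of independent games is the XOR of the component values.
Combined value = 3 ⊕ 1 = 2.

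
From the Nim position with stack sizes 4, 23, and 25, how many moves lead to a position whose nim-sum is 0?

1

Nim-sum: 4 ^ 23 ^ 25 = 10.
The overall nim-sum is X = 10. A stack of size p has a winning move iff p XOR X < p (reduce it to p XOR X).
  4: 4 XOR 10 = 14 ≥ 4 — no move.
  23: 23 XOR 10 = 29 ≥ 23 — no move.
  25: 25 XOR 10 = 19 < 25 — winning move (to 19).
That gives 1 winning move.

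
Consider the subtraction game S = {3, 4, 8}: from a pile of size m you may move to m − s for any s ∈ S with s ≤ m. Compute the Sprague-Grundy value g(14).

0

Compute g(0), g(1), … for moves {3, 4, 8}:
k:     0  1  2  3  4  5  6  7  8  9 10 11 12 13 14
g(k):  0  0  0  1  1  1  2  0  2  3  1  3  0  0  0
So g(14) = 0.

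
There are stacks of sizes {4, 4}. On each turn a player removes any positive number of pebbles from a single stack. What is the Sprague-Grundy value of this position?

In binary:
  100  (4)
  100  (4)
  ---
  000  (0)

0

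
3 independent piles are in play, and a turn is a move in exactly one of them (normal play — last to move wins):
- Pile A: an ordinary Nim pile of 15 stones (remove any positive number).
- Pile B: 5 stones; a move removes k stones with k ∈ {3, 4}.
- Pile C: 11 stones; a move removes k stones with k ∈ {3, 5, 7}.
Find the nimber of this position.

14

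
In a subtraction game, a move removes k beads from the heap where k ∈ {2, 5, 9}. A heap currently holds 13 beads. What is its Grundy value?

1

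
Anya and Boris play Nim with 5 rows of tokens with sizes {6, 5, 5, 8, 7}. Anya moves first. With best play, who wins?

Anya wins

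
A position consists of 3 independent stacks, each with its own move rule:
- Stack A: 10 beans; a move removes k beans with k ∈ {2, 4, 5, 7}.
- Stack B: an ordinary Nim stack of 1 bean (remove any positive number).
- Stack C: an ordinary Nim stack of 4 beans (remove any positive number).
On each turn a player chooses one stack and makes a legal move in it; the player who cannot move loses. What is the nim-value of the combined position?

5

Grundy values for stack A (subtraction set {2, 4, 5, 7}):
k:     0  1  2  3  4  5  6  7  8  9 10
g(k):  0  0  1  1  2  2  3  3  4  0  0
So g(10) = 0.
Stack B is a plain Nim stack of size 1, so its Grundy value is 1.
Stack C is a plain Nim stack of size 4, so its Grundy value is 4.
By the Sprague-Grundy theorem, the Grundy value of a sum of independent games is the XOR of the component values.
Combined value = 0 ⊕ 1 ⊕ 4 = 5.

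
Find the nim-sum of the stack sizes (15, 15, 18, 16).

Compute the nim-sum pairwise:
15 ^ 15 = 0
0 ^ 18 = 18
18 ^ 16 = 2

2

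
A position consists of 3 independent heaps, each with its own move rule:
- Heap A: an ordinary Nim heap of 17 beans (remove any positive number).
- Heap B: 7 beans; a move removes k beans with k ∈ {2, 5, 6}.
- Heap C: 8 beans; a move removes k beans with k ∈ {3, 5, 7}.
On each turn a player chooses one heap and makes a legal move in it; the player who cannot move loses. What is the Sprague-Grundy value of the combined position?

16

Heap A is a plain Nim heap of size 17, so its Grundy value is 17.
Grundy values for heap B (subtraction set {2, 5, 6}):
k:     0  1  2  3  4  5  6  7
g(k):  0  0  1  1  0  2  1  3
So g(7) = 3.
Build the Grundy sequence for heap C with g(k) = mex{g(k−s) : s ∈ {3, 5, 7}, s ≤ k}:
g(0) = mex{} = 0
g(1) = mex{} = 0
g(2) = mex{} = 0
g(3) = mex{0} = 1
g(4) = mex{0} = 1
g(5) = mex{0} = 1
g(6) = mex{0,1} = 2
g(7) = mex{0,1} = 2
g(8) = mex{0,1} = 2
So g(8) = 2.
By the Sprague-Grundy theorem, the Grundy value of a sum of independent games is the XOR of the component values.
Combined value = 17 ⊕ 3 ⊕ 2 = 16.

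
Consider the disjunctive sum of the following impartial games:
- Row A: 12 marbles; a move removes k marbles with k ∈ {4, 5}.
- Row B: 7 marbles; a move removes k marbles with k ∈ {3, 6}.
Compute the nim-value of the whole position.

2

Build the Grundy sequence for row A with g(k) = mex{g(k−s) : s ∈ {4, 5}, s ≤ k}:
k:     0  1  2  3  4  5  6  7  8  9 10 11 12
g(k):  0  0  0  0  1  1  1  1  2  0  0  0  0
So g(12) = 0.
Build the Grundy sequence for row B with g(k) = mex{g(k−s) : s ∈ {3, 6}, s ≤ k}:
g(0) = mex{} = 0
g(1) = mex{} = 0
g(2) = mex{} = 0
g(3) = mex{0} = 1
g(4) = mex{0} = 1
g(5) = mex{0} = 1
g(6) = mex{0,1} = 2
g(7) = mex{0,1} = 2
So g(7) = 2.
The value of a disjunctive sum is the nim-sum of the parts.
Combined value = 0 XOR 2 = 2.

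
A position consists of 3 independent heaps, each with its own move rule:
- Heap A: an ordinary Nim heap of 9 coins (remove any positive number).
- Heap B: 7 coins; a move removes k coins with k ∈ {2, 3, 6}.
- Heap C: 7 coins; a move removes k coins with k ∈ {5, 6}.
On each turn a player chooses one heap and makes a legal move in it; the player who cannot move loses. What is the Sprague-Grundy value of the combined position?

9

Heap A is a plain Nim heap of size 9, so its Grundy value is 9.
Build the Grundy sequence for heap B with g(k) = mex{g(k−s) : s ∈ {2, 3, 6}, s ≤ k}:
g(0) = mex{} = 0
g(1) = mex{} = 0
g(2) = mex{0} = 1
g(3) = mex{0} = 1
g(4) = mex{0,1} = 2
g(5) = mex{1} = 0
g(6) = mex{0,1,2} = 3
g(7) = mex{0,2} = 1
So g(7) = 1.
For heap C, compute g(0), g(1), … with moves {5, 6}:
k:     0  1  2  3  4  5  6  7
g(k):  0  0  0  0  0  1  1  1
So g(7) = 1.
By the Sprague-Grundy theorem, the Grundy value of a sum of independent games is the XOR of the component values.
Combined value = 9 XOR 1 XOR 1 = 9.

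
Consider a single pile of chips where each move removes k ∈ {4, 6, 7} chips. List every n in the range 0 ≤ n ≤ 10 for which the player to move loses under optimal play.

Build the Grundy sequence with g(k) = mex{g(k−s) : s ∈ {4, 6, 7}, s ≤ k}:
g(0) = mex{} = 0
g(1) = mex{} = 0
g(2) = mex{} = 0
g(3) = mex{} = 0
g(4) = mex{0} = 1
g(5) = mex{0} = 1
g(6) = mex{0} = 1
g(7) = mex{0} = 1
g(8) = mex{0,1} = 2
g(9) = mex{0,1} = 2
g(10) = mex{0,1} = 2
The P-positions (g = 0) in 0..10 are 0, 1, 2, 3.

0, 1, 2, 3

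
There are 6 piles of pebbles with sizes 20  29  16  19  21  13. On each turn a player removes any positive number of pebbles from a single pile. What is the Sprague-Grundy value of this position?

18

Nim-sum: 20 XOR 29 XOR 16 XOR 19 XOR 21 XOR 13 = 18.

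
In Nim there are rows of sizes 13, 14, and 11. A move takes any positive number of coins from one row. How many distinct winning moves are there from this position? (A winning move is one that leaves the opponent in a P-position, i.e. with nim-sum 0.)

3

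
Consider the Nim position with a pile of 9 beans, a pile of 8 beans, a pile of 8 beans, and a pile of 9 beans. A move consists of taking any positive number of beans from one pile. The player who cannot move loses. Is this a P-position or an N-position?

Bitwise XOR of the heap sizes:
  1001  (9)
  1000  (8)
  1000  (8)
  1001  (9)
  ----
  0000  (0)
The nim-sum is 0, so this is a P-position: the player to move is in a losing position under optimal play.

P-position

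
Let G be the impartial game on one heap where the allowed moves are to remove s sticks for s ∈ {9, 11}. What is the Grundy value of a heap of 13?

Build the Grundy sequence with g(k) = mex{g(k−s) : s ∈ {9, 11}, s ≤ k}:
g(0) = mex{} = 0
g(1) = mex{} = 0
g(2) = mex{} = 0
g(3) = mex{} = 0
g(4) = mex{} = 0
g(5) = mex{} = 0
g(6) = mex{} = 0
g(7) = mex{} = 0
g(8) = mex{} = 0
g(9) = mex{0} = 1
g(10) = mex{0} = 1
g(11) = mex{0} = 1
g(12) = mex{0} = 1
g(13) = mex{0} = 1
So g(13) = 1.

1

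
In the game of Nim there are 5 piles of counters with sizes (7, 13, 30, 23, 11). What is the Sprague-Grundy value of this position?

8

In binary:
  00111  (7)
  01101  (13)
  11110  (30)
  10111  (23)
  01011  (11)
  -----
  01000  (8)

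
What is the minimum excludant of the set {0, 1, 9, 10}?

The values 0, 1 are all present; 2 is the first non-negative integer missing from the set.

2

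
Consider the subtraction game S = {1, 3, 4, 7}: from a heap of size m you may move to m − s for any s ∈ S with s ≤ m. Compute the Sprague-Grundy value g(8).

0

Compute g(0), g(1), … for moves {1, 3, 4, 7}:
g(0) = mex{} = 0
g(1) = mex{0} = 1
g(2) = mex{1} = 0
g(3) = mex{0} = 1
g(4) = mex{0,1} = 2
g(5) = mex{0,1,2} = 3
g(6) = mex{0,1,3} = 2
g(7) = mex{0,1,2} = 3
g(8) = mex{1,2,3} = 0
So g(8) = 0.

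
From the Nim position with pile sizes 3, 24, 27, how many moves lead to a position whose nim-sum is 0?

0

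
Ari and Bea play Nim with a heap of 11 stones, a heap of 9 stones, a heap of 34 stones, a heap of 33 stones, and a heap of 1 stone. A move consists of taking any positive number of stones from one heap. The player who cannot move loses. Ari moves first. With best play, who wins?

Bea wins

Nim-sum: 11 XOR 9 XOR 34 XOR 33 XOR 1 = 0.
The nim-sum is 0, so this is a P-position: the player to move is in a losing position under optimal play; Ari is about to move from it and so loses — Bea wins.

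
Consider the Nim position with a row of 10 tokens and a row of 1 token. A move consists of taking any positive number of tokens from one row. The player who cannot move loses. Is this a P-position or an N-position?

N-position

Bitwise XOR of the heap sizes:
  1010  (10)
  0001  (1)
  ----
  1011  (11)
The nim-sum is 11 ≠ 0, so this is an N-position: the player to move can win.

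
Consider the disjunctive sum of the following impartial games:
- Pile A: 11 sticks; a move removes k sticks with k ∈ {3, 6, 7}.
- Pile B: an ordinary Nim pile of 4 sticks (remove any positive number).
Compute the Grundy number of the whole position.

4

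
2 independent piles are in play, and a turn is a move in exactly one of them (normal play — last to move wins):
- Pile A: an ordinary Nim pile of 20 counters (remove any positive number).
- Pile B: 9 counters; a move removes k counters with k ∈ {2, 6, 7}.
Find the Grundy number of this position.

20

Pile A is a plain Nim pile of size 20, so its Grundy value is 20.
For pile B, compute g(0), g(1), … with moves {2, 6, 7}:
g(0) = mex{} = 0
g(1) = mex{} = 0
g(2) = mex{0} = 1
g(3) = mex{0} = 1
g(4) = mex{1} = 0
g(5) = mex{1} = 0
g(6) = mex{0} = 1
g(7) = mex{0} = 1
g(8) = mex{0,1} = 2
g(9) = mex{1} = 0
So g(9) = 0.
By the Sprague-Grundy theorem, the Grundy value of a sum of independent games is the XOR of the component values.
Combined value = 20 ⊕ 0 = 20.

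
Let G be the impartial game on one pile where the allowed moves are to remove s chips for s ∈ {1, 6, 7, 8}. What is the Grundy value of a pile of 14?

1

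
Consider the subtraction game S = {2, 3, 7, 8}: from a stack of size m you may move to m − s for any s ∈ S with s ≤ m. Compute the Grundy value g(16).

0

Build the Grundy sequence with g(k) = mex{g(k−s) : s ∈ {2, 3, 7, 8}, s ≤ k}:
k:     0  1  2  3  4  5  6  7  8  9 10 11 12 13 14 15 16
g(k):  0  0  1  1  2  0  0  1  1  2  0  0  1  1  2  0  0
So g(16) = 0.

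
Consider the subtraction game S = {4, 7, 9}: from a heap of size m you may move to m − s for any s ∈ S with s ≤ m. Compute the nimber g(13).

Compute g(0), g(1), … for moves {4, 7, 9}:
k:     0  1  2  3  4  5  6  7  8  9 10 11 12 13
g(k):  0  0  0  0  1  1  1  1  2  2  2  2  3  0
So g(13) = 0.

0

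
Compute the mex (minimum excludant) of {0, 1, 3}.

2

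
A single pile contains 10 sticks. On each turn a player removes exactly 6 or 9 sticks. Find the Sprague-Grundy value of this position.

Build the Grundy sequence with g(k) = mex{g(k−s) : s ∈ {6, 9}, s ≤ k}:
k:     0  1  2  3  4  5  6  7  8  9 10
g(k):  0  0  0  0  0  0  1  1  1  1  1
So g(10) = 1.

1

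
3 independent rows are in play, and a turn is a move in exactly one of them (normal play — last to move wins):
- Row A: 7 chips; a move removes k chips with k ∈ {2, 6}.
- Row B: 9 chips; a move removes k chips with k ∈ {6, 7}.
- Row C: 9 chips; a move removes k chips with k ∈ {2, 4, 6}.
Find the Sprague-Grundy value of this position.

0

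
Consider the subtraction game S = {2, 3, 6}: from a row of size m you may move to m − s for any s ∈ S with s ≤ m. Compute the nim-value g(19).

0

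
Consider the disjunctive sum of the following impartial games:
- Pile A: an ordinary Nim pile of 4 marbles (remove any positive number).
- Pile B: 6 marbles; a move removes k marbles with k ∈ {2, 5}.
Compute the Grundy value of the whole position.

5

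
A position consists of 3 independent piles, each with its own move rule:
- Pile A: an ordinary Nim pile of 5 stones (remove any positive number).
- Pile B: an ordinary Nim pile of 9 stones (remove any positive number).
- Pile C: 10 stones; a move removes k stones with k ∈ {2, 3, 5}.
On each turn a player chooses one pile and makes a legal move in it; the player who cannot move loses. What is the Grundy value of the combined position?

13

Pile A is a plain Nim pile of size 5, so its Grundy value is 5.
Pile B is a plain Nim pile of size 9, so its Grundy value is 9.
Build the Grundy sequence for pile C with g(k) = mex{g(k−s) : s ∈ {2, 3, 5}, s ≤ k}:
g(0) = mex{} = 0
g(1) = mex{} = 0
g(2) = mex{0} = 1
g(3) = mex{0} = 1
g(4) = mex{0,1} = 2
g(5) = mex{0,1} = 2
g(6) = mex{0,1,2} = 3
g(7) = mex{1,2} = 0
g(8) = mex{1,2,3} = 0
g(9) = mex{0,2,3} = 1
g(10) = mex{0,2} = 1
So g(10) = 1.
The value of a disjunctive sum is the nim-sum of the parts.
Combined value = 5 ⊕ 9 ⊕ 1 = 13.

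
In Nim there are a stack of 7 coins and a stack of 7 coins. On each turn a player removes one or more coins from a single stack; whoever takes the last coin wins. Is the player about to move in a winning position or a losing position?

Write each in binary and XOR column by column:
  111  (7)
  111  (7)
  ---
  000  (0)
The nim-sum is 0, so this is a P-position: the player to move is in a losing position under optimal play.

Losing position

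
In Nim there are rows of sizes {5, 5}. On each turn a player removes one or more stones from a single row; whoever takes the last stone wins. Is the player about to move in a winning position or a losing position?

Losing position

Nim-sum: 5 ⊕ 5 = 0.
The nim-sum is 0, so this is a P-position: the player to move is in a losing position under optimal play.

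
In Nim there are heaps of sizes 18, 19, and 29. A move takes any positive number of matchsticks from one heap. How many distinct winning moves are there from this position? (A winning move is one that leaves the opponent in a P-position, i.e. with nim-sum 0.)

In binary:
  10010  (18)
  10011  (19)
  11101  (29)
  -----
  11100  (28)
The overall nim-sum is X = 28. A heap of size p has a winning move iff p XOR X < p (reduce it to p XOR X).
  18: 18 XOR 28 = 14 < 18 — winning move (to 14).
  19: 19 XOR 28 = 15 < 19 — winning move (to 15).
  29: 29 XOR 28 = 1 < 29 — winning move (to 1).
That gives 3 winning moves.

3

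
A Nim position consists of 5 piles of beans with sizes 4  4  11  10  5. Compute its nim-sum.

Compute the nim-sum pairwise:
4 ⊕ 4 = 0
0 ⊕ 11 = 11
11 ⊕ 10 = 1
1 ⊕ 5 = 4

4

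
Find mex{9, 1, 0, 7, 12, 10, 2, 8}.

3

The values 0, 1, 2 are all present; 3 is the first non-negative integer missing from the set.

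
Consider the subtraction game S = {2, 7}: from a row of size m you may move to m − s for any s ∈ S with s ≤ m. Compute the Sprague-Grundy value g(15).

1

Build the Grundy sequence with g(k) = mex{g(k−s) : s ∈ {2, 7}, s ≤ k}:
k:     0  1  2  3  4  5  6  7  8  9 10 11 12 13 14 15
g(k):  0  0  1  1  0  0  1  1  2  0  0  1  1  0  0  1
So g(15) = 1.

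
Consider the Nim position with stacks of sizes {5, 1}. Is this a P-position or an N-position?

N-position

Write each in binary and XOR column by column:
  101  (5)
  001  (1)
  ---
  100  (4)
The nim-sum is 4 ≠ 0, so this is an N-position: the player to move can win.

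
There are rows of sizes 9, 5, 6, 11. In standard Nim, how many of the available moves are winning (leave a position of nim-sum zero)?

3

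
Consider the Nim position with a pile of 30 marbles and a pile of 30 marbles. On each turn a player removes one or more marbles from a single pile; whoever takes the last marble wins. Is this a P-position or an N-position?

Nim-sum: 30 ⊕ 30 = 0.
The nim-sum is 0, so this is a P-position: the player to move is in a losing position under optimal play.

P-position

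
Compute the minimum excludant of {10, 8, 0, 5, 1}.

2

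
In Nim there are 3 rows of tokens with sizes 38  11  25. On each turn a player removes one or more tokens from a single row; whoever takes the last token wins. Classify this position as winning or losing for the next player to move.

Nim-sum: 38 XOR 11 XOR 25 = 52.
The nim-sum is 52 ≠ 0, so this is an N-position: the player to move can win.

Winning position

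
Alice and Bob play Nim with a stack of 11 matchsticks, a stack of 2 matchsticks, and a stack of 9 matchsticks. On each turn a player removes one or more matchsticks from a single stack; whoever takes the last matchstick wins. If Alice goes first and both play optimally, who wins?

Bob wins

In binary:
  1011  (11)
  0010  (2)
  1001  (9)
  ----
  0000  (0)
The nim-sum is 0, so this is a P-position: the player to move is in a losing position under optimal play; Alice is about to move from it and so loses — Bob wins.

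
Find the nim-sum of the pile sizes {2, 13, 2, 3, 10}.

Write each in binary and XOR column by column:
  0010  (2)
  1101  (13)
  0010  (2)
  0011  (3)
  1010  (10)
  ----
  0100  (4)

4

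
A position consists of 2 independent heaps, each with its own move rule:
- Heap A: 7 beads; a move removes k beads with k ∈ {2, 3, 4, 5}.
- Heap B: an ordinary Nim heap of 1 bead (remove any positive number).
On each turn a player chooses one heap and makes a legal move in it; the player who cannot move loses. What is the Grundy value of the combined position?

1

Grundy values for heap A (subtraction set {2, 3, 4, 5}):
k:     0  1  2  3  4  5  6  7
g(k):  0  0  1  1  2  2  3  0
So g(7) = 0.
Heap B is a plain Nim heap of size 1, so its Grundy value is 1.
By the Sprague-Grundy theorem, the Grundy value of a sum of independent games is the XOR of the component values.
Combined value = 0 XOR 1 = 1.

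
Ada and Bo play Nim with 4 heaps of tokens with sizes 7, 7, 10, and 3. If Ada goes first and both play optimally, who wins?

Ada wins

Compute the nim-sum pairwise:
7 ^ 7 = 0
0 ^ 10 = 10
10 ^ 3 = 9
The nim-sum is 9 ≠ 0, so this is an N-position: the player to move can win; Ada has a winning move.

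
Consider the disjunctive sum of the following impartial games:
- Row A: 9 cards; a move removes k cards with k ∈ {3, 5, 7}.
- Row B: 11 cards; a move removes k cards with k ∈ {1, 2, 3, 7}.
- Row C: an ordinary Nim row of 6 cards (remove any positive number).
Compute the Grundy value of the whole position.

6

Grundy values for row A (subtraction set {3, 5, 7}):
k:     0  1  2  3  4  5  6  7  8  9
g(k):  0  0  0  1  1  1  2  2  2  3
So g(9) = 3.
For row B, compute g(0), g(1), … with moves {1, 2, 3, 7}:
k:     0  1  2  3  4  5  6  7  8  9 10 11
g(k):  0  1  2  3  0  1  2  3  0  1  2  3
So g(11) = 3.
Row C is a plain Nim row of size 6, so its Grundy value is 6.
By the Sprague-Grundy theorem, the Grundy value of a sum of independent games is the XOR of the component values.
Combined value = 3 XOR 3 XOR 6 = 6.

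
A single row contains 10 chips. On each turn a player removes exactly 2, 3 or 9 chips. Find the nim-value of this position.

Build the Grundy sequence with g(k) = mex{g(k−s) : s ∈ {2, 3, 9}, s ≤ k}:
g(0) = mex{} = 0
g(1) = mex{} = 0
g(2) = mex{0} = 1
g(3) = mex{0} = 1
g(4) = mex{0,1} = 2
g(5) = mex{1} = 0
g(6) = mex{1,2} = 0
g(7) = mex{0,2} = 1
g(8) = mex{0} = 1
g(9) = mex{0,1} = 2
g(10) = mex{0,1} = 2
So g(10) = 2.

2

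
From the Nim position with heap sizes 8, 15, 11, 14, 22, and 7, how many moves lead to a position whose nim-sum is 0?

1

Compute the nim-sum pairwise:
8 XOR 15 = 7
7 XOR 11 = 12
12 XOR 14 = 2
2 XOR 22 = 20
20 XOR 7 = 19
The overall nim-sum is X = 19. A heap of size p has a winning move iff p XOR X < p (reduce it to p XOR X).
  8: 8 XOR 19 = 27 ≥ 8 — no move.
  15: 15 XOR 19 = 28 ≥ 15 — no move.
  11: 11 XOR 19 = 24 ≥ 11 — no move.
  14: 14 XOR 19 = 29 ≥ 14 — no move.
  22: 22 XOR 19 = 5 < 22 — winning move (to 5).
  7: 7 XOR 19 = 20 ≥ 7 — no move.
That gives 1 winning move.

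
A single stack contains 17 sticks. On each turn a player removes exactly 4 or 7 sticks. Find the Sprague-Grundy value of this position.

1

Compute g(0), g(1), … for moves {4, 7}:
k:     0  1  2  3  4  5  6  7  8  9 10 11 12 13 14 15 16 17
g(k):  0  0  0  0  1  1  1  1  2  2  2  0  0  0  0  1  1  1
So g(17) = 1.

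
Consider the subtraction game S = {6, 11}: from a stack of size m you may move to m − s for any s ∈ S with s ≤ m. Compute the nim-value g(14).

2

Build the Grundy sequence with g(k) = mex{g(k−s) : s ∈ {6, 11}, s ≤ k}:
k:     0  1  2  3  4  5  6  7  8  9 10 11 12 13 14
g(k):  0  0  0  0  0  0  1  1  1  1  1  1  2  2  2
So g(14) = 2.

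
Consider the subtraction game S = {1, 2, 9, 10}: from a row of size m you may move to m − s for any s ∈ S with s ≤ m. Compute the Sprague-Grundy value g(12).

Build the Grundy sequence with g(k) = mex{g(k−s) : s ∈ {1, 2, 9, 10}, s ≤ k}:
g(0) = mex{} = 0
g(1) = mex{0} = 1
g(2) = mex{0,1} = 2
g(3) = mex{1,2} = 0
g(4) = mex{0,2} = 1
g(5) = mex{0,1} = 2
g(6) = mex{1,2} = 0
g(7) = mex{0,2} = 1
g(8) = mex{0,1} = 2
g(9) = mex{0,1,2} = 3
g(10) = mex{0,1,2,3} = 4
g(11) = mex{1,2,3,4} = 0
g(12) = mex{0,2,4} = 1
So g(12) = 1.

1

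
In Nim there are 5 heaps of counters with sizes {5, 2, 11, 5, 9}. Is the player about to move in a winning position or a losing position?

Losing position

Compute the nim-sum pairwise:
5 ⊕ 2 = 7
7 ⊕ 11 = 12
12 ⊕ 5 = 9
9 ⊕ 9 = 0
The nim-sum is 0, so this is a P-position: the player to move is in a losing position under optimal play.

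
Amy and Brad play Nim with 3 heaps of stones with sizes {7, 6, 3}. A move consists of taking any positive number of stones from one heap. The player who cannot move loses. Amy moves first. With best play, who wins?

Amy wins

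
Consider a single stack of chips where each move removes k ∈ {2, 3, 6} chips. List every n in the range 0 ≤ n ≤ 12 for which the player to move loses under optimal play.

0, 1, 5, 9, 10

Compute g(0), g(1), … for moves {2, 3, 6}:
g(0) = mex{} = 0
g(1) = mex{} = 0
g(2) = mex{0} = 1
g(3) = mex{0} = 1
g(4) = mex{0,1} = 2
g(5) = mex{1} = 0
g(6) = mex{0,1,2} = 3
g(7) = mex{0,2} = 1
g(8) = mex{0,1,3} = 2
g(9) = mex{1,3} = 0
g(10) = mex{1,2} = 0
g(11) = mex{0,2} = 1
g(12) = mex{0,3} = 1
The P-positions (g = 0) in 0..12 are 0, 1, 5, 9, 10.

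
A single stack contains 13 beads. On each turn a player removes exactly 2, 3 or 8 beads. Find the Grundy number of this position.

Compute g(0), g(1), … for moves {2, 3, 8}:
k:     0  1  2  3  4  5  6  7  8  9 10 11 12 13
g(k):  0  0  1  1  2  0  0  1  1  2  0  0  1  1
So g(13) = 1.

1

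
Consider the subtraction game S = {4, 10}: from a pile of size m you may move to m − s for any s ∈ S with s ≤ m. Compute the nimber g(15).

0

Compute g(0), g(1), … for moves {4, 10}:
k:     0  1  2  3  4  5  6  7  8  9 10 11 12 13 14 15
g(k):  0  0  0  0  1  1  1  1  0  0  2  2  1  1  0  0
So g(15) = 0.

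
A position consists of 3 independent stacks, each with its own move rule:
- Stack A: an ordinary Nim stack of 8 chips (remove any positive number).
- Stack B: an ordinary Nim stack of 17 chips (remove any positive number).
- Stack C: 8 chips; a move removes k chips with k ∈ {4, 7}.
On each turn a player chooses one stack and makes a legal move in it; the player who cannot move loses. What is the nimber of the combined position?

27

Stack A is a plain Nim stack of size 8, so its Grundy value is 8.
Stack B is a plain Nim stack of size 17, so its Grundy value is 17.
Build the Grundy sequence for stack C with g(k) = mex{g(k−s) : s ∈ {4, 7}, s ≤ k}:
k:     0  1  2  3  4  5  6  7  8
g(k):  0  0  0  0  1  1  1  1  2
So g(8) = 2.
By the Sprague-Grundy theorem, the Grundy value of a sum of independent games is the XOR of the component values.
Combined value = 8 XOR 17 XOR 2 = 27.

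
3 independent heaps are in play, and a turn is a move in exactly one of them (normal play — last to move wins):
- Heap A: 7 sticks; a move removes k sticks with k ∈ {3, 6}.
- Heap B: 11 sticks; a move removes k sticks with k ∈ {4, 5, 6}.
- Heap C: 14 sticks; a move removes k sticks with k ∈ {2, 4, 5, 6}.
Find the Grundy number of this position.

Grundy values for heap A (subtraction set {3, 6}):
k:     0  1  2  3  4  5  6  7
g(k):  0  0  0  1  1  1  2  2
So g(7) = 2.
For heap B, compute g(0), g(1), … with moves {4, 5, 6}:
g(0) = mex{} = 0
g(1) = mex{} = 0
g(2) = mex{} = 0
g(3) = mex{} = 0
g(4) = mex{0} = 1
g(5) = mex{0} = 1
g(6) = mex{0} = 1
g(7) = mex{0} = 1
g(8) = mex{0,1} = 2
g(9) = mex{0,1} = 2
g(10) = mex{1} = 0
g(11) = mex{1} = 0
So g(11) = 0.
Grundy values for heap C (subtraction set {2, 4, 5, 6}):
k:     0  1  2  3  4  5  6  7  8  9 10 11 12 13 14
g(k):  0  0  1  1  2  2  3  3  0  0  1  1  2  2  3
So g(14) = 3.
The value of a disjunctive sum is the nim-sum of the parts.
Combined value = 2 ⊕ 0 ⊕ 3 = 1.

1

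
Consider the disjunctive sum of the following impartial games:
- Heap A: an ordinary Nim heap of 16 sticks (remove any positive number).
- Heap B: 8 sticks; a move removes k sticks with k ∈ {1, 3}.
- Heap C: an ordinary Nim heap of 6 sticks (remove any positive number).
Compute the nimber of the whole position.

Heap A is a plain Nim heap of size 16, so its Grundy value is 16.
For heap B, compute g(0), g(1), … with moves {1, 3}:
k:     0  1  2  3  4  5  6  7  8
g(k):  0  1  0  1  0  1  0  1  0
So g(8) = 0.
Heap C is a plain Nim heap of size 6, so its Grundy value is 6.
By the Sprague-Grundy theorem, the Grundy value of a sum of independent games is the XOR of the component values.
Combined value = 16 XOR 0 XOR 6 = 22.

22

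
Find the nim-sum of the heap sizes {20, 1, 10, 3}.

28

Write each in binary and XOR column by column:
  10100  (20)
  00001  (1)
  01010  (10)
  00011  (3)
  -----
  11100  (28)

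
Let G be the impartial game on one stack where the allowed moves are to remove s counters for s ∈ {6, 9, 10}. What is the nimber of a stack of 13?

Compute g(0), g(1), … for moves {6, 9, 10}:
g(0) = mex{} = 0
g(1) = mex{} = 0
g(2) = mex{} = 0
g(3) = mex{} = 0
g(4) = mex{} = 0
g(5) = mex{} = 0
g(6) = mex{0} = 1
g(7) = mex{0} = 1
g(8) = mex{0} = 1
g(9) = mex{0} = 1
g(10) = mex{0} = 1
g(11) = mex{0} = 1
g(12) = mex{0,1} = 2
g(13) = mex{0,1} = 2
So g(13) = 2.

2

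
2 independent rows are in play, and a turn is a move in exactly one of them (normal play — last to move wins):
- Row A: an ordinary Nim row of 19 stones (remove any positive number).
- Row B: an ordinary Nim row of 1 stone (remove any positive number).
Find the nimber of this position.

Row A is a plain Nim row of size 19, so its Grundy value is 19.
Row B is a plain Nim row of size 1, so its Grundy value is 1.
By the Sprague-Grundy theorem, the Grundy value of a sum of independent games is the XOR of the component values.
Combined value = 19 ⊕ 1 = 18.

18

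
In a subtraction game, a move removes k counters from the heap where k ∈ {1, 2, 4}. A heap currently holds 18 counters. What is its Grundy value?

0

Build the Grundy sequence with g(k) = mex{g(k−s) : s ∈ {1, 2, 4}, s ≤ k}:
k:     0  1  2  3  4  5  6  7  8  9 10 11 12 13 14 15 16 17 18
g(k):  0  1  2  0  1  2  0  1  2  0  1  2  0  1  2  0  1  2  0
So g(18) = 0.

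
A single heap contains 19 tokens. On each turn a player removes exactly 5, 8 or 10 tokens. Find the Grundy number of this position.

0

Compute g(0), g(1), … for moves {5, 8, 10}:
k:     0  1  2  3  4  5  6  7  8  9 10 11 12 13 14 15 16 17 18 19
g(k):  0  0  0  0  0  1  1  1  1  1  2  2  2  2  2  0  0  0  0  0
So g(19) = 0.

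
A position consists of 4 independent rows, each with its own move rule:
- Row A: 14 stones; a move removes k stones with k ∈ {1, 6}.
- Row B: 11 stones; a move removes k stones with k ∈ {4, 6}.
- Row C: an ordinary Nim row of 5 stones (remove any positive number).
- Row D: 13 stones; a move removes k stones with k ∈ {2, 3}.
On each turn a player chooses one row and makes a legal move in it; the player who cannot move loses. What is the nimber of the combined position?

Build the Grundy sequence for row A with g(k) = mex{g(k−s) : s ∈ {1, 6}, s ≤ k}:
g(0) = mex{} = 0
g(1) = mex{0} = 1
g(2) = mex{1} = 0
g(3) = mex{0} = 1
g(4) = mex{1} = 0
g(5) = mex{0} = 1
g(6) = mex{0,1} = 2
g(7) = mex{1,2} = 0
g(8) = mex{0} = 1
g(9) = mex{1} = 0
g(10) = mex{0} = 1
g(11) = mex{1} = 0
g(12) = mex{0,2} = 1
g(13) = mex{0,1} = 2
g(14) = mex{1,2} = 0
So g(14) = 0.
Build the Grundy sequence for row B with g(k) = mex{g(k−s) : s ∈ {4, 6}, s ≤ k}:
g(0) = mex{} = 0
g(1) = mex{} = 0
g(2) = mex{} = 0
g(3) = mex{} = 0
g(4) = mex{0} = 1
g(5) = mex{0} = 1
g(6) = mex{0} = 1
g(7) = mex{0} = 1
g(8) = mex{0,1} = 2
g(9) = mex{0,1} = 2
g(10) = mex{1} = 0
g(11) = mex{1} = 0
So g(11) = 0.
Row C is a plain Nim row of size 5, so its Grundy value is 5.
For row D, compute g(0), g(1), … with moves {2, 3}:
k:     0  1  2  3  4  5  6  7  8  9 10 11 12 13
g(k):  0  0  1  1  2  0  0  1  1  2  0  0  1  1
So g(13) = 1.
By the Sprague-Grundy theorem, the Grundy value of a sum of independent games is the XOR of the component values.
Combined value = 0 XOR 0 XOR 5 XOR 1 = 4.

4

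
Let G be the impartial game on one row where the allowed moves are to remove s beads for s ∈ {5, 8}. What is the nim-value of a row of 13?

0

Build the Grundy sequence with g(k) = mex{g(k−s) : s ∈ {5, 8}, s ≤ k}:
k:     0  1  2  3  4  5  6  7  8  9 10 11 12 13
g(k):  0  0  0  0  0  1  1  1  1  1  2  2  2  0
So g(13) = 0.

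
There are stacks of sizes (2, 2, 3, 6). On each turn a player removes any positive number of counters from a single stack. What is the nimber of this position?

5

Bitwise XOR of the heap sizes:
  010  (2)
  010  (2)
  011  (3)
  110  (6)
  ---
  101  (5)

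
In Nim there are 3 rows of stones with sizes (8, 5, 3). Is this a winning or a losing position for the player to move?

Winning position

Write each in binary and XOR column by column:
  1000  (8)
  0101  (5)
  0011  (3)
  ----
  1110  (14)
The nim-sum is 14 ≠ 0, so this is an N-position: the player to move can win.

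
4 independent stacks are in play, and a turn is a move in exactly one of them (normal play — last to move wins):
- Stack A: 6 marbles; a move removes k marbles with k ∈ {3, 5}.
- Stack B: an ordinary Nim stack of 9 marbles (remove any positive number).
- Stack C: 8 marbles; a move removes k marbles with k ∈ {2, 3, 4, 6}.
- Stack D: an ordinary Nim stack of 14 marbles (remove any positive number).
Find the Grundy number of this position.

Build the Grundy sequence for stack A with g(k) = mex{g(k−s) : s ∈ {3, 5}, s ≤ k}:
k:     0  1  2  3  4  5  6
g(k):  0  0  0  1  1  1  2
So g(6) = 2.
Stack B is a plain Nim stack of size 9, so its Grundy value is 9.
Build the Grundy sequence for stack C with g(k) = mex{g(k−s) : s ∈ {2, 3, 4, 6}, s ≤ k}:
g(0) = mex{} = 0
g(1) = mex{} = 0
g(2) = mex{0} = 1
g(3) = mex{0} = 1
g(4) = mex{0,1} = 2
g(5) = mex{0,1} = 2
g(6) = mex{0,1,2} = 3
g(7) = mex{0,1,2} = 3
g(8) = mex{1,2,3} = 0
So g(8) = 0.
Stack D is a plain Nim stack of size 14, so its Grundy value is 14.
By the Sprague-Grundy theorem, the Grundy value of a sum of independent games is the XOR of the component values.
Combined value = 2 ⊕ 9 ⊕ 0 ⊕ 14 = 5.

5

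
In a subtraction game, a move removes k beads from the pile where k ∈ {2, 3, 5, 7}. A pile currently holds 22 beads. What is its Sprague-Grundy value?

2

Compute g(0), g(1), … for moves {2, 3, 5, 7}:
k:     0  1  2  3  4  5  6  7  8  9 10 11 12 13 14 15 16 17 18 19 20 21 22
g(k):  0  0  1  1  2  2  3  3  4  0  0  1  1  2  2  3  3  4  0  0  1  1  2
So g(22) = 2.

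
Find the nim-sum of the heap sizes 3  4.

7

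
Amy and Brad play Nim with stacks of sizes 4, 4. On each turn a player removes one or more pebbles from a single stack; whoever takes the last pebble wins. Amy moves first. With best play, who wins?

Brad wins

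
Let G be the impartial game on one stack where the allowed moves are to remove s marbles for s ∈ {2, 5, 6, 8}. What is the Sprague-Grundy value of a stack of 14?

Compute g(0), g(1), … for moves {2, 5, 6, 8}:
k:     0  1  2  3  4  5  6  7  8  9 10 11 12 13 14
g(k):  0  0  1  1  0  2  1  3  2  2  3  0  2  1  0
So g(14) = 0.

0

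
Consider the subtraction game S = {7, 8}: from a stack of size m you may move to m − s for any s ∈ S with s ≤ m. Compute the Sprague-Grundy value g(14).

2

Build the Grundy sequence with g(k) = mex{g(k−s) : s ∈ {7, 8}, s ≤ k}:
k:     0  1  2  3  4  5  6  7  8  9 10 11 12 13 14
g(k):  0  0  0  0  0  0  0  1  1  1  1  1  1  1  2
So g(14) = 2.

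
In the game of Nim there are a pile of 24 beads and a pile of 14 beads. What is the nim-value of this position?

In binary:
  11000  (24)
  01110  (14)
  -----
  10110  (22)

22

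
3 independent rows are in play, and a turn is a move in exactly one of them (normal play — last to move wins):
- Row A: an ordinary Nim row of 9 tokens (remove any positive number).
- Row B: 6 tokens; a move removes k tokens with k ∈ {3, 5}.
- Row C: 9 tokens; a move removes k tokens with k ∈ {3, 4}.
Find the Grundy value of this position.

11

Row A is a plain Nim row of size 9, so its Grundy value is 9.
Build the Grundy sequence for row B with g(k) = mex{g(k−s) : s ∈ {3, 5}, s ≤ k}:
k:     0  1  2  3  4  5  6
g(k):  0  0  0  1  1  1  2
So g(6) = 2.
For row C, compute g(0), g(1), … with moves {3, 4}:
g(0) = mex{} = 0
g(1) = mex{} = 0
g(2) = mex{} = 0
g(3) = mex{0} = 1
g(4) = mex{0} = 1
g(5) = mex{0} = 1
g(6) = mex{0,1} = 2
g(7) = mex{1} = 0
g(8) = mex{1} = 0
g(9) = mex{1,2} = 0
So g(9) = 0.
By the Sprague-Grundy theorem, the Grundy value of a sum of independent games is the XOR of the component values.
Combined value = 9 XOR 2 XOR 0 = 11.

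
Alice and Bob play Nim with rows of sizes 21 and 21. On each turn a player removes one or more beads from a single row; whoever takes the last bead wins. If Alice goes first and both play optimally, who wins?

Write each in binary and XOR column by column:
  10101  (21)
  10101  (21)
  -----
  00000  (0)
The nim-sum is 0, so this is a P-position: the player to move is in a losing position under optimal play; Alice is about to move from it and so loses — Bob wins.

Bob wins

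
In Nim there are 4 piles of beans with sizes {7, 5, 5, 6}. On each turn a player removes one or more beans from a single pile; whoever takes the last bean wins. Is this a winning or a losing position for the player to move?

Winning position

Nim-sum: 7 ⊕ 5 ⊕ 5 ⊕ 6 = 1.
The nim-sum is 1 ≠ 0, so this is an N-position: the player to move can win.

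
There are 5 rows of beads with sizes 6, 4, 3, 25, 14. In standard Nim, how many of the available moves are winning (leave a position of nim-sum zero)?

Compute the nim-sum pairwise:
6 ^ 4 = 2
2 ^ 3 = 1
1 ^ 25 = 24
24 ^ 14 = 22
The overall nim-sum is X = 22. A row of size p has a winning move iff p XOR X < p (reduce it to p XOR X).
  6: 6 XOR 22 = 16 ≥ 6 — no move.
  4: 4 XOR 22 = 18 ≥ 4 — no move.
  3: 3 XOR 22 = 21 ≥ 3 — no move.
  25: 25 XOR 22 = 15 < 25 — winning move (to 15).
  14: 14 XOR 22 = 24 ≥ 14 — no move.
That gives 1 winning move.

1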